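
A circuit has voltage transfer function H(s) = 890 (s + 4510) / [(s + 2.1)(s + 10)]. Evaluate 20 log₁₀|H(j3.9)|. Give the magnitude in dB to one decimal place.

98.5 dB

|j3.9 + 4510| = √(3.9² + 4510²) = 4510
|j3.9 + 2.1| = √(3.9² + 2.1²) = 4.429
|j3.9 + 10| = √(3.9² + 10²) = 10.73
|H(j3.9)| = 890 × 4510 / (4.429 × 10.73) = 84425
20 log₁₀(84425) = 98.53 dB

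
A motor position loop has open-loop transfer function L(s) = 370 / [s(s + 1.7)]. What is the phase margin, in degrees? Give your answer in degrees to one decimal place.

5.1°

Gain crossover: |L(jω)| = 1 at ω ≈ 19.2 rad/s.
∠L(j19.2) = −90° − arctan(19.2/1.7) ≈ -174.94°
PM = 180° + (-174.94°) = 5.06°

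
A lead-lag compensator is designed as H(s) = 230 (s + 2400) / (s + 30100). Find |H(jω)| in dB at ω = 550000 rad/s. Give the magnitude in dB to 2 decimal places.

|j550000 + 2400| = √(550000² + 2400²) = 5.5e+05
|j550000 + 30100| = √(550000² + 30100²) = 5.508e+05
|H(j550000)| = 230 × 5.5e+05 / 5.508e+05 = 229.66
20 log₁₀(229.66) = 47.222 dB

47.22 dB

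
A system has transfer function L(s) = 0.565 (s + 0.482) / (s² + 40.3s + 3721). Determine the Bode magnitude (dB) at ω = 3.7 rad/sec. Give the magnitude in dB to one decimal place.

|j3.7 + 0.482| = √(3.7² + 0.482²) = 3.731
|(j3.7)² + 40.3(j3.7) + 3721| = |3707.3 + j149.11| = 3710
|L(j3.7)| = 0.565 × 3.731 / 3710 = 0.00056819
20 log₁₀(0.00056819) = -64.91 dB

-64.9 dB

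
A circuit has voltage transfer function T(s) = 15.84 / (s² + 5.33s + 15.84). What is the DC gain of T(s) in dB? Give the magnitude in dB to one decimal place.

0.0 dB

T(0) = 15.84 / 15.84 = 1
20 log₁₀(1) = 0.00 dB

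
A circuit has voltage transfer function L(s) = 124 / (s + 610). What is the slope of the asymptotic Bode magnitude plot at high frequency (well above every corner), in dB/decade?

-20 dB/decade

With 0 zeros and 1 pole, the high-frequency asymptotic slope is 20 × (0 − 1) = -20 dB/decade.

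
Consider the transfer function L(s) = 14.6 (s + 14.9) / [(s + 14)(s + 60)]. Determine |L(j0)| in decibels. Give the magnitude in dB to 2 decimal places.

-11.73 dB

L(0) = 14.6 × 14.9 / (14 × 60) = 0.25898
20 log₁₀(0.25898) = -11.735 dB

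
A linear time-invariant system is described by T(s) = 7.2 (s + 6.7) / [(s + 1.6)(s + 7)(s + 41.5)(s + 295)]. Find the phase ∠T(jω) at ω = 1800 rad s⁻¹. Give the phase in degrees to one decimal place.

-259.3°

∠(j1800 + 6.7) = arctan(1800/6.7) = 89.79°
∠(j1800 + 1.6) = arctan(1800/1.6) = 89.95°
∠(j1800 + 7) = arctan(1800/7) = 89.78°
∠(j1800 + 41.5) = arctan(1800/41.5) = 88.68°
∠(j1800 + 295) = arctan(1800/295) = 80.69°
∠T(j1800) = 89.79° − (89.95° + 89.78° + 88.68° + 80.69°) = -259.31°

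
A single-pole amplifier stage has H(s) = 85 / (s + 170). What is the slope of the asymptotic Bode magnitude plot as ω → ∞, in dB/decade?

-20 dB/decade

With 0 zeros and 1 pole, the high-frequency asymptotic slope is 20 × (0 − 1) = -20 dB/decade.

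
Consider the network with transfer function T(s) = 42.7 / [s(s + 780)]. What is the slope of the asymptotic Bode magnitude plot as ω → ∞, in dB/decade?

-40 dB/decade

With 0 zeros and 2 poles, the high-frequency asymptotic slope is 20 × (0 − 2) = -40 dB/decade.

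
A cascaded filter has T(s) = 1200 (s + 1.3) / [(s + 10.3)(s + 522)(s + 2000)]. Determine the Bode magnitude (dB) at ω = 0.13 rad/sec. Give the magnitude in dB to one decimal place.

-76.7 dB

|j0.13 + 1.3| = √(0.13² + 1.3²) = 1.306
|j0.13 + 10.3| = √(0.13² + 10.3²) = 10.3
|j0.13 + 522| = √(0.13² + 522²) = 522
|j0.13 + 2000| = √(0.13² + 2000²) = 2000
|T(j0.13)| = 1200 × 1.306 / (10.3 × 522 × 2000) = 0.00014579
20 log₁₀(0.00014579) = -76.73 dB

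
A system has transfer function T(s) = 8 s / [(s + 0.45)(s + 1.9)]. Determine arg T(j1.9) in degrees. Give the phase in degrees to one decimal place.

∠(j1.9) = 90.00°
∠(j1.9 + 0.45) = arctan(1.9/0.45) = 76.68°
∠(j1.9 + 1.9) = arctan(1.9/1.9) = 45.00°
∠T(j1.9) = 90.00° − (76.68° + 45.00°) = -31.68°

-31.7 deg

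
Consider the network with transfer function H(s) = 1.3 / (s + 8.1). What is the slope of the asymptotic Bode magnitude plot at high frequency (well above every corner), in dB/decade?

With 0 zeros and 1 pole, the high-frequency asymptotic slope is 20 × (0 − 1) = -20 dB/decade.

-20 dB/decade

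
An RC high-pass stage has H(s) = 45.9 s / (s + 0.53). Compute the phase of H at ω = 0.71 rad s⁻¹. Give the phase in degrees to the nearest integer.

37°

∠(j0.71) = 90.00°
∠(j0.71 + 0.53) = arctan(0.71/0.53) = 53.26°
∠H(j0.71) = 90.00° − 53.26° = 36.74°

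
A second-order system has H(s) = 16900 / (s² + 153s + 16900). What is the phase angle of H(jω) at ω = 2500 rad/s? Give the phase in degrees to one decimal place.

∠[(j2500)² + 153(j2500) + 16900] = ∠[-6.2331e+06 + j3.825e+05] = 176.49°
∠H(j2500) = −176.49° = -176.49°

-176.5°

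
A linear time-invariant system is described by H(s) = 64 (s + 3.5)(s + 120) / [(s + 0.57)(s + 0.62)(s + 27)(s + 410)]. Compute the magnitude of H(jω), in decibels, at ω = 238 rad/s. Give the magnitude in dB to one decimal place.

|j238 + 3.5| = √(238² + 3.5²) = 238
|j238 + 120| = √(238² + 120²) = 266.5
|j238 + 0.57| = √(238² + 0.57²) = 238
|j238 + 0.62| = √(238² + 0.62²) = 238
|j238 + 27| = √(238² + 27²) = 239.5
|j238 + 410| = √(238² + 410²) = 474.1
|H(j238)| = 64 × 238 × 266.5 / (238 × 238 × 239.5 × 474.1) = 0.00063127
20 log₁₀(0.00063127) = -64.00 dB

-64.0 dB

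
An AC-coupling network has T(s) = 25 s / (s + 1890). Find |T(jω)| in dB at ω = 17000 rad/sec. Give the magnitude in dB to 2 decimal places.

27.91 dB

|j17000| = 1.7e+04
|j17000 + 1890| = √(17000² + 1890²) = 1.71e+04
|T(j17000)| = 25 × 1.7e+04 / 1.71e+04 = 24.847
20 log₁₀(24.847) = 27.905 dB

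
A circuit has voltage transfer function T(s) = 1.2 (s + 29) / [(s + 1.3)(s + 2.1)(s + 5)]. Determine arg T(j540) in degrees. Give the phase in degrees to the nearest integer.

∠(j540 + 29) = arctan(540/29) = 86.93°
∠(j540 + 1.3) = arctan(540/1.3) = 89.86°
∠(j540 + 2.1) = arctan(540/2.1) = 89.78°
∠(j540 + 5) = arctan(540/5) = 89.47°
∠T(j540) = 86.93° − (89.86° + 89.78° + 89.47°) = -182.18°

-182°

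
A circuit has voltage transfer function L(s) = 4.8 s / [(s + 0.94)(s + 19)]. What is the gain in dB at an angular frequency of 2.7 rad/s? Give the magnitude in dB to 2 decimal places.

|j2.7| = 2.7
|j2.7 + 0.94| = √(2.7² + 0.94²) = 2.859
|j2.7 + 19| = √(2.7² + 19²) = 19.19
|L(j2.7)| = 4.8 × 2.7 / (2.859 × 19.19) = 0.23621
20 log₁₀(0.23621) = -12.534 dB

-12.53 dB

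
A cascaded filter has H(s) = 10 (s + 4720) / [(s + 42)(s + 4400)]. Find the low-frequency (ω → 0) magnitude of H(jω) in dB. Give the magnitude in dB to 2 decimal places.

H(0) = 10 × 4720 / (42 × 4400) = 0.25541
20 log₁₀(0.25541) = -11.855 dB

-11.86 dB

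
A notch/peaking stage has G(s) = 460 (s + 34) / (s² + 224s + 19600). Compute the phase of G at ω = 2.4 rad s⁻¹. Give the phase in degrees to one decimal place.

2.5°

∠(j2.4 + 34) = arctan(2.4/34) = 4.04°
∠[(j2.4)² + 224(j2.4) + 19600] = ∠[19594 + j537.6] = 1.57°
∠G(j2.4) = 4.04° − 1.57° = 2.47°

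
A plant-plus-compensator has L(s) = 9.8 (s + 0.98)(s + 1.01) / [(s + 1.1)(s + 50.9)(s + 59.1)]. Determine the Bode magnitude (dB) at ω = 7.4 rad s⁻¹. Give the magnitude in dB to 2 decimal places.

-32.45 dB

|j7.4 + 0.98| = √(7.4² + 0.98²) = 7.465
|j7.4 + 1.01| = √(7.4² + 1.01²) = 7.469
|j7.4 + 1.1| = √(7.4² + 1.1²) = 7.481
|j7.4 + 50.9| = √(7.4² + 50.9²) = 51.44
|j7.4 + 59.1| = √(7.4² + 59.1²) = 59.56
|L(j7.4)| = 9.8 × 7.465 × 7.469 / (7.481 × 51.44 × 59.56) = 0.023838
20 log₁₀(0.023838) = -32.455 dB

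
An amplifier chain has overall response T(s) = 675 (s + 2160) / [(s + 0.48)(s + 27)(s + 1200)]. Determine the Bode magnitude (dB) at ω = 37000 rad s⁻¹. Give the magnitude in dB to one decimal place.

-126.1 dB

|j37000 + 2160| = √(37000² + 2160²) = 3.706e+04
|j37000 + 0.48| = √(37000² + 0.48²) = 3.7e+04
|j37000 + 27| = √(37000² + 27²) = 3.7e+04
|j37000 + 1200| = √(37000² + 1200²) = 3.702e+04
|T(j37000)| = 675 × 3.706e+04 / (3.7e+04 × 3.7e+04 × 3.702e+04) = 4.9364e-07
20 log₁₀(4.9364e-07) = -126.13 dB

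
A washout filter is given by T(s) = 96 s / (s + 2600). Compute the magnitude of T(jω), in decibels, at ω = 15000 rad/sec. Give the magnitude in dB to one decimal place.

|j15000| = 1.5e+04
|j15000 + 2600| = √(15000² + 2600²) = 1.522e+04
|T(j15000)| = 96 × 1.5e+04 / 1.522e+04 = 94.59
20 log₁₀(94.59) = 39.52 dB

39.5 dB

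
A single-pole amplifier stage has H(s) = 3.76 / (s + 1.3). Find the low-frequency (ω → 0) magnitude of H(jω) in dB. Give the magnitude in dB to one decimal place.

H(0) = 3.76 / 1.3 = 2.8923
20 log₁₀(2.8923) = 9.22 dB

9.2 dB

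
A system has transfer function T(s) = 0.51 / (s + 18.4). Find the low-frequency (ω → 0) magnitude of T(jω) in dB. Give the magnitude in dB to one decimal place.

-31.1 dB

T(0) = 0.51 / 18.4 = 0.027717
20 log₁₀(0.027717) = -31.14 dB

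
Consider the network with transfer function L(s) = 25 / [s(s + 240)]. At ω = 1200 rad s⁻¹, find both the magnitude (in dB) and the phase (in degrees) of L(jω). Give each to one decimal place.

|j1200 + 240| = √(1200² + 240²) = 1224
|j1200| = 1200
|L(j1200)| = 25 / (1224 × 1200) = 1.7024e-05
20 log₁₀(1.7024e-05) = -95.38 dB
∠(j1200 + 240) = arctan(1200/240) = 78.69°
∠(j1200) = 90.00°
∠L(j1200) = − (78.69° + 90.00°) = -168.69°

|L| = -95.4 dB, ∠L = -168.7°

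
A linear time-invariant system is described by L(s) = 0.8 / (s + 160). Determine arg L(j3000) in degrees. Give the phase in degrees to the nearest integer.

∠(j3000 + 160) = arctan(3000/160) = 86.95°
∠L(j3000) = −86.95° = -86.95°

-87 deg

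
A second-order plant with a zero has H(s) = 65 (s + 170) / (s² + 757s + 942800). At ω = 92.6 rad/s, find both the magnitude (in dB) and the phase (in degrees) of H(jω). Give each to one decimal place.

|j92.6 + 170| = √(92.6² + 170²) = 193.6
|(j92.6)² + 757(j92.6) + 942800| = |9.3423e+05 + j70098| = 9.369e+05
|H(j92.6)| = 65 × 193.6 / 9.369e+05 = 0.013431
20 log₁₀(0.013431) = -37.44 dB
∠(j92.6 + 170) = arctan(92.6/170) = 28.58°
∠[(j92.6)² + 757(j92.6) + 942800] = ∠[9.3423e+05 + j70098] = 4.29°
∠H(j92.6) = 28.58° − 4.29° = 24.29°

|H| = -37.4 dB, ∠H = 24.3°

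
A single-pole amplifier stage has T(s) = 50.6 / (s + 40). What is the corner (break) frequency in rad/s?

The single real pole at s = −40 gives a corner at ω = 40 rad/s.

40 rad/s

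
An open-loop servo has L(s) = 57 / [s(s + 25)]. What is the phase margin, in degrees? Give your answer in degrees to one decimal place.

84.8°

Gain crossover: |L(jω)| = 1 at ω ≈ 2.27 rad/sec.
∠L(j2.27) = −90° − arctan(2.27/25) ≈ -95.19°
PM = 180° + (-95.19°) = 84.81°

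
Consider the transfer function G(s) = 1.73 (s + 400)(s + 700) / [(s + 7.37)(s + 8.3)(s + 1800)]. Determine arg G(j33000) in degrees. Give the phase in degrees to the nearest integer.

∠(j33000 + 400) = arctan(33000/400) = 89.31°
∠(j33000 + 700) = arctan(33000/700) = 88.78°
∠(j33000 + 7.37) = arctan(33000/7.37) = 89.99°
∠(j33000 + 8.3) = arctan(33000/8.3) = 89.99°
∠(j33000 + 1800) = arctan(33000/1800) = 86.88°
∠G(j33000) = 89.31° + 88.78° − (89.99° + 89.99° + 86.88°) = -88.76°

-89°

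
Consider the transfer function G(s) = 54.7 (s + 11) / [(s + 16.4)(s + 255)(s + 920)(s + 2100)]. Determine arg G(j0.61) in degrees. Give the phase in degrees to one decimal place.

0.9°

∠(j0.61 + 11) = arctan(0.61/11) = 3.17°
∠(j0.61 + 16.4) = arctan(0.61/16.4) = 2.13°
∠(j0.61 + 255) = arctan(0.61/255) = 0.14°
∠(j0.61 + 920) = arctan(0.61/920) = 0.04°
∠(j0.61 + 2100) = arctan(0.61/2100) = 0.02°
∠G(j0.61) = 3.17° − (2.13° + 0.14° + 0.04° + 0.02°) = 0.85°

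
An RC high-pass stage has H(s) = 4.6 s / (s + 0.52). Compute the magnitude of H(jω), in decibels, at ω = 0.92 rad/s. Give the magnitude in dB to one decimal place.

12.1 dB

|j0.92| = 0.92
|j0.92 + 0.52| = √(0.92² + 0.52²) = 1.057
|H(j0.92)| = 4.6 × 0.92 / 1.057 = 4.0046
20 log₁₀(4.0046) = 12.05 dB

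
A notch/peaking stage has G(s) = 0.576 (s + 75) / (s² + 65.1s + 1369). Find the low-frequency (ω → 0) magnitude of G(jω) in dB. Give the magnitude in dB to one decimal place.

-30.0 dB

G(0) = 0.576 × 75 / 1369 = 0.031556
20 log₁₀(0.031556) = -30.02 dB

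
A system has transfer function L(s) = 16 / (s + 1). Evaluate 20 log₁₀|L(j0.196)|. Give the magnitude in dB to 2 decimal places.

23.92 dB

|j0.196 + 1| = √(0.196² + 1²) = 1.019
|L(j0.196)| = 16 / 1.019 = 15.701
20 log₁₀(15.701) = 23.919 dB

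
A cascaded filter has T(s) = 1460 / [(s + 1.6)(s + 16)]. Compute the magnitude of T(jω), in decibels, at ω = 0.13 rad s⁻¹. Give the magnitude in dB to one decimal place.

35.1 dB

|j0.13 + 1.6| = √(0.13² + 1.6²) = 1.605
|j0.13 + 16| = √(0.13² + 16²) = 16
|T(j0.13)| = 1460 / (1.605 × 16) = 56.842
20 log₁₀(56.842) = 35.09 dB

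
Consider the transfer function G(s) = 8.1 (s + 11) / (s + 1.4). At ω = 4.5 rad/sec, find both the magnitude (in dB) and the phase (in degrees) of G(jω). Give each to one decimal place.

|j4.5 + 11| = √(4.5² + 11²) = 11.88
|j4.5 + 1.4| = √(4.5² + 1.4²) = 4.713
|G(j4.5)| = 8.1 × 11.88 / 4.713 = 20.427
20 log₁₀(20.427) = 26.20 dB
∠(j4.5 + 11) = arctan(4.5/11) = 22.25°
∠(j4.5 + 1.4) = arctan(4.5/1.4) = 72.72°
∠G(j4.5) = 22.25° − 72.72° = -50.47°

|G| = 26.2 dB, ∠G = -50.5°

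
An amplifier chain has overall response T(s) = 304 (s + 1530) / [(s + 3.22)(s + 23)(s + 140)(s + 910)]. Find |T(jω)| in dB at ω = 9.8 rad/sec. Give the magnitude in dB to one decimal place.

-37.0 dB

|j9.8 + 1530| = √(9.8² + 1530²) = 1530
|j9.8 + 3.22| = √(9.8² + 3.22²) = 10.32
|j9.8 + 23| = √(9.8² + 23²) = 25
|j9.8 + 140| = √(9.8² + 140²) = 140.3
|j9.8 + 910| = √(9.8² + 910²) = 910.1
|T(j9.8)| = 304 × 1530 / (10.32 × 25 × 140.3 × 910.1) = 0.014121
20 log₁₀(0.014121) = -37.00 dB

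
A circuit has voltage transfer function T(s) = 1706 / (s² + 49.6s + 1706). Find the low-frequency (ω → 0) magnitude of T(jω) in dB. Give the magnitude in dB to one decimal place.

0.0 dB

T(0) = 1706 / 1706 = 1
20 log₁₀(1) = 0.00 dB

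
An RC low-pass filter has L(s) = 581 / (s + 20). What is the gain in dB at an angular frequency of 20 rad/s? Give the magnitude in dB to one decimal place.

26.3 dB

|j20 + 20| = √(20² + 20²) = 28.28
|L(j20)| = 581 / 28.28 = 20.541
20 log₁₀(20.541) = 26.25 dB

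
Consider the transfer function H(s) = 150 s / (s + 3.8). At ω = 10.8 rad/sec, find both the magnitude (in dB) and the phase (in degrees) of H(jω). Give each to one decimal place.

|H| = 43.0 dB, ∠H = 19.4°

|j10.8| = 10.8
|j10.8 + 3.8| = √(10.8² + 3.8²) = 11.45
|H(j10.8)| = 150 × 10.8 / 11.45 = 141.5
20 log₁₀(141.5) = 43.01 dB
∠(j10.8) = 90.00°
∠(j10.8 + 3.8) = arctan(10.8/3.8) = 70.62°
∠H(j10.8) = 90.00° − 70.62° = 19.38°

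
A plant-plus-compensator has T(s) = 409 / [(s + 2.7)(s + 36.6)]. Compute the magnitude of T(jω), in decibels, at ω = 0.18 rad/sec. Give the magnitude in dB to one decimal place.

|j0.18 + 2.7| = √(0.18² + 2.7²) = 2.706
|j0.18 + 36.6| = √(0.18² + 36.6²) = 36.6
|T(j0.18)| = 409 / (2.706 × 36.6) = 4.1296
20 log₁₀(4.1296) = 12.32 dB

12.3 dB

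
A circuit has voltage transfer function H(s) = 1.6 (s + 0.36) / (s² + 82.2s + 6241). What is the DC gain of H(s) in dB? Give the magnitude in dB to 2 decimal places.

-80.70 dB

H(0) = 1.6 × 0.36 / 6241 = 9.2293e-05
20 log₁₀(9.2293e-05) = -80.697 dB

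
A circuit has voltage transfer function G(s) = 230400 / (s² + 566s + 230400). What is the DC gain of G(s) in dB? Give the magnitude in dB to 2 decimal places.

0.00 dB

G(0) = 230400 / 230400 = 1
20 log₁₀(1) = 0.000 dB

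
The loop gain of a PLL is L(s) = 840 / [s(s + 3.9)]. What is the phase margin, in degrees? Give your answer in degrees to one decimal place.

7.7°

Gain crossover: |L(jω)| = 1 at ω ≈ 28.9 rad/s.
∠L(j28.9) = −90° − arctan(28.9/3.9) ≈ -172.30°
PM = 180° + (-172.30°) = 7.70°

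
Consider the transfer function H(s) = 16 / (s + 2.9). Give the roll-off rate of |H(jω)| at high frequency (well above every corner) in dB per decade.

-20 dB/decade

With 0 zeros and 1 pole, the high-frequency asymptotic slope is 20 × (0 − 1) = -20 dB/decade.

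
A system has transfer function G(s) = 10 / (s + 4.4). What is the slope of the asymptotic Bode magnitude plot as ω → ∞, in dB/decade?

-20 dB/decade

With 0 zeros and 1 pole, the high-frequency asymptotic slope is 20 × (0 − 1) = -20 dB/decade.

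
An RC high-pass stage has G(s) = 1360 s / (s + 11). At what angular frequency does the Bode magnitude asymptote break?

The single real pole at s = −11 gives a corner at ω = 11 rad s⁻¹.

11 rad s⁻¹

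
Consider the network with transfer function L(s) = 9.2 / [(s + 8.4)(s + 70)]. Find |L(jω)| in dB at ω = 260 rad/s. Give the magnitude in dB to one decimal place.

-77.6 dB

|j260 + 8.4| = √(260² + 8.4²) = 260.1
|j260 + 70| = √(260² + 70²) = 269.3
|L(j260)| = 9.2 / (260.1 × 269.3) = 0.00013135
20 log₁₀(0.00013135) = -77.63 dB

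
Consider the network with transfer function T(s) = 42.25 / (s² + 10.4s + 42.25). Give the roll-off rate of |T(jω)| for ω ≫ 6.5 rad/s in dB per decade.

With 0 zeros and 2 poles, the high-frequency asymptotic slope is 20 × (0 − 2) = -40 dB/decade.

-40 dB/decade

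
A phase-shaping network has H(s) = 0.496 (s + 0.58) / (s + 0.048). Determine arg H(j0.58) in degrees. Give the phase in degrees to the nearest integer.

-40°

∠(j0.58 + 0.58) = arctan(0.58/0.58) = 45.00°
∠(j0.58 + 0.048) = arctan(0.58/0.048) = 85.27°
∠H(j0.58) = 45.00° − 85.27° = -40.27°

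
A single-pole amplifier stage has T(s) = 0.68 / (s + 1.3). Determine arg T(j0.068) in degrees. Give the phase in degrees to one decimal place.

-3.0°

∠(j0.068 + 1.3) = arctan(0.068/1.3) = 2.99°
∠T(j0.068) = −2.99° = -2.99°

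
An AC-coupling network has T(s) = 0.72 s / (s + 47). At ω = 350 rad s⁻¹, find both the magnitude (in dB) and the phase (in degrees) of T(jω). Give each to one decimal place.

|j350| = 350
|j350 + 47| = √(350² + 47²) = 353.1
|T(j350)| = 0.72 × 350 / 353.1 = 0.71359
20 log₁₀(0.71359) = -2.93 dB
∠(j350) = 90.00°
∠(j350 + 47) = arctan(350/47) = 82.35°
∠T(j350) = 90.00° − 82.35° = 7.65°

|T| = -2.9 dB, ∠T = 7.6°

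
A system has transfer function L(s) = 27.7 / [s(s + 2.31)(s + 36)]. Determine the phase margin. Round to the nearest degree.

81 deg

Gain crossover: |L(jω)| = 1 at ω ≈ 0.33 rad s⁻¹.
∠L(j0.33) = −90° − arctan(0.33/2.31) − arctan(0.33/36) ≈ -98.65°
PM = 180° + (-98.65°) = 81.35°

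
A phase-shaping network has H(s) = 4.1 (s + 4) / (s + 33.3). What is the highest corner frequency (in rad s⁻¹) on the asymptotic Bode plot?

Break frequencies occur at each pole and zero magnitude: 4 rad s⁻¹, 33.3 rad s⁻¹.
The highest is 33.3 rad s⁻¹.

33.3 rad s⁻¹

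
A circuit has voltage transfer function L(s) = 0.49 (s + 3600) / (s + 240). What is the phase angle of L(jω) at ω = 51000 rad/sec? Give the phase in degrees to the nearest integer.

∠(j51000 + 3600) = arctan(51000/3600) = 85.96°
∠(j51000 + 240) = arctan(51000/240) = 89.73°
∠L(j51000) = 85.96° − 89.73° = -3.77°

-4°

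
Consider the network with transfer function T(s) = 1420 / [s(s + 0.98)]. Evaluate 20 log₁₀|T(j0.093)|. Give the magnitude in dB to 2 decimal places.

83.81 dB

|j0.093 + 0.98| = √(0.093² + 0.98²) = 0.9844
|j0.093| = 0.093
|T(j0.093)| = 1420 / (0.9844 × 0.093) = 15511
20 log₁₀(15511) = 83.813 dB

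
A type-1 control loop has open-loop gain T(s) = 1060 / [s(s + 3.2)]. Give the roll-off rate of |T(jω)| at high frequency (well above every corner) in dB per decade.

With 0 zeros and 2 poles, the high-frequency asymptotic slope is 20 × (0 − 2) = -40 dB/decade.

-40 dB/decade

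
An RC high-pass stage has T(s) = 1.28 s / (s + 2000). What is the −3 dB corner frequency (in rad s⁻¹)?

For a single-pole high-pass, the −3 dB point is at the pole: ω = 2000 rad s⁻¹.

2000 rad s⁻¹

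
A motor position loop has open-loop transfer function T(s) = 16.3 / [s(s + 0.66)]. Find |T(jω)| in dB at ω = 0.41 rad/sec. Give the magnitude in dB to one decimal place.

34.2 dB

|j0.41 + 0.66| = √(0.41² + 0.66²) = 0.777
|j0.41| = 0.41
|T(j0.41)| = 16.3 / (0.777 × 0.41) = 51.167
20 log₁₀(51.167) = 34.18 dB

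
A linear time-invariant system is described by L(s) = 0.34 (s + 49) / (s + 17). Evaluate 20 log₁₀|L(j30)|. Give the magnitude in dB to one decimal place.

|j30 + 49| = √(30² + 49²) = 57.45
|j30 + 17| = √(30² + 17²) = 34.48
|L(j30)| = 0.34 × 57.45 / 34.48 = 0.56651
20 log₁₀(0.56651) = -4.94 dB

-4.9 dB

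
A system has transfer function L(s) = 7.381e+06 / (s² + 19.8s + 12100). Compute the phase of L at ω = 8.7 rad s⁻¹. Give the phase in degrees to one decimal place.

∠[(j8.7)² + 19.8(j8.7) + 12100] = ∠[12024 + j172.26] = 0.82°
∠L(j8.7) = −0.82° = -0.82°

-0.8°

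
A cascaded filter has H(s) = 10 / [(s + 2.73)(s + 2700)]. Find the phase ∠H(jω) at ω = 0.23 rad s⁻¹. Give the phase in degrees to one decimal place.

-4.8 deg

∠(j0.23 + 2.73) = arctan(0.23/2.73) = 4.82°
∠(j0.23 + 2700) = arctan(0.23/2700) = 0.00°
∠H(j0.23) = − (4.82° + 0.00°) = -4.82°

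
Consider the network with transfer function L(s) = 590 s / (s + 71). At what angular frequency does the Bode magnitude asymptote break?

The single real pole at s = −71 gives a corner at ω = 71 rad/s.

71 rad/s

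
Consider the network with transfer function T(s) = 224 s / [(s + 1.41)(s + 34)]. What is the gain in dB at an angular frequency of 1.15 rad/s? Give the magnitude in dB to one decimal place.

12.4 dB

|j1.15| = 1.15
|j1.15 + 1.41| = √(1.15² + 1.41²) = 1.82
|j1.15 + 34| = √(1.15² + 34²) = 34.02
|T(j1.15)| = 224 × 1.15 / (1.82 × 34.02) = 4.1616
20 log₁₀(4.1616) = 12.39 dB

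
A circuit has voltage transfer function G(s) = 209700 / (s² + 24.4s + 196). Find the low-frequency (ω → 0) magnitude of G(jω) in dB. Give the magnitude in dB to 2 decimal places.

60.59 dB

G(0) = 209700 / 196 = 1069.9
20 log₁₀(1069.9) = 60.587 dB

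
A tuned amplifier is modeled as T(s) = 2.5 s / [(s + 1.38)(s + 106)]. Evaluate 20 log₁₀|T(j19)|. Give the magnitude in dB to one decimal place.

|j19| = 19
|j19 + 1.38| = √(19² + 1.38²) = 19.05
|j19 + 106| = √(19² + 106²) = 107.7
|T(j19)| = 2.5 × 19 / (19.05 × 107.7) = 0.023154
20 log₁₀(0.023154) = -32.71 dB

-32.7 dB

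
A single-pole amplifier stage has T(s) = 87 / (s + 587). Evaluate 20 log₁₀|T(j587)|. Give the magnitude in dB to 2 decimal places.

-19.59 dB

|j587 + 587| = √(587² + 587²) = 830.1
|T(j587)| = 87 / 830.1 = 0.1048
20 log₁₀(0.1048) = -19.593 dB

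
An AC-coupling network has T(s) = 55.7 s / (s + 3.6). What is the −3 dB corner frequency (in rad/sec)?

3.6 rad/sec

For a single-pole high-pass, the −3 dB point is at the pole: ω = 3.6 rad/sec.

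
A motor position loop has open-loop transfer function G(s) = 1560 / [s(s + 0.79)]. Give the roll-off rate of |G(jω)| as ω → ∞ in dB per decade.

With 0 zeros and 2 poles, the high-frequency asymptotic slope is 20 × (0 − 2) = -40 dB/decade.

-40 dB/decade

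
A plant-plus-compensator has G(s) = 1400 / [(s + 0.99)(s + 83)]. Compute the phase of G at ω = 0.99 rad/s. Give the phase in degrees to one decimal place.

-45.7°

∠(j0.99 + 0.99) = arctan(0.99/0.99) = 45.00°
∠(j0.99 + 83) = arctan(0.99/83) = 0.68°
∠G(j0.99) = − (45.00° + 0.68°) = -45.68°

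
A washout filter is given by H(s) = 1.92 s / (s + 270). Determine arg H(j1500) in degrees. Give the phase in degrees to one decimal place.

∠(j1500) = 90.00°
∠(j1500 + 270) = arctan(1500/270) = 79.80°
∠H(j1500) = 90.00° − 79.80° = 10.20°

10.2°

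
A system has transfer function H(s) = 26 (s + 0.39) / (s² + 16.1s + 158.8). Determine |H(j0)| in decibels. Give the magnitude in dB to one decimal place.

H(0) = 26 × 0.39 / 158.8 = 0.063854
20 log₁₀(0.063854) = -23.90 dB

-23.9 dB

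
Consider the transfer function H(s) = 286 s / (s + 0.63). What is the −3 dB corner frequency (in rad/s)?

0.63 rad/s

For a single-pole high-pass, the −3 dB point is at the pole: ω = 0.63 rad/s.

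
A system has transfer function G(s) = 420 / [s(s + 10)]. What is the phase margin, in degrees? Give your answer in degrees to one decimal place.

Gain crossover: |G(jω)| = 1 at ω ≈ 19.3 rad/s.
∠G(j19.3) = −90° − arctan(19.3/10) ≈ -152.62°
PM = 180° + (-152.62°) = 27.38°

27.4°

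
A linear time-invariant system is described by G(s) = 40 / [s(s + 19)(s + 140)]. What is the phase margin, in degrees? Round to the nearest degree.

Gain crossover: |G(jω)| = 1 at ω ≈ 0.015 rad/s.
∠G(j0.015) = −90° − arctan(0.015/19) − arctan(0.015/140) ≈ -90.05°
PM = 180° + (-90.05°) = 89.95°

90°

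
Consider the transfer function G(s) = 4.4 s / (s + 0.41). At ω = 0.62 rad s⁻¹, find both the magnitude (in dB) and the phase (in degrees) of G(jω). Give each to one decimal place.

|j0.62| = 0.62
|j0.62 + 0.41| = √(0.62² + 0.41²) = 0.7433
|G(j0.62)| = 4.4 × 0.62 / 0.7433 = 3.6701
20 log₁₀(3.6701) = 11.29 dB
∠(j0.62) = 90.00°
∠(j0.62 + 0.41) = arctan(0.62/0.41) = 56.52°
∠G(j0.62) = 90.00° − 56.52° = 33.48°

|G| = 11.3 dB, ∠G = 33.5°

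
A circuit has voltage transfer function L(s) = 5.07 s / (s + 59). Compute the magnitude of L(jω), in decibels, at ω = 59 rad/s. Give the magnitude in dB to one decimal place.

11.1 dB

|j59| = 59
|j59 + 59| = √(59² + 59²) = 83.44
|L(j59)| = 5.07 × 59 / 83.44 = 3.585
20 log₁₀(3.585) = 11.09 dB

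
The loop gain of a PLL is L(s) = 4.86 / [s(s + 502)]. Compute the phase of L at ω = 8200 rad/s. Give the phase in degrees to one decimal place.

-176.5°

∠(j8200 + 502) = arctan(8200/502) = 86.50°
∠(j8200) = 90.00°
∠L(j8200) = − (86.50° + 90.00°) = -176.50°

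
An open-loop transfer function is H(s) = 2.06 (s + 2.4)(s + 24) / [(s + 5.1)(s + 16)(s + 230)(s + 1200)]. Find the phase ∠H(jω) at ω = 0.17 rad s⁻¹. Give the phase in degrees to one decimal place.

∠(j0.17 + 2.4) = arctan(0.17/2.4) = 4.05°
∠(j0.17 + 24) = arctan(0.17/24) = 0.41°
∠(j0.17 + 5.1) = arctan(0.17/5.1) = 1.91°
∠(j0.17 + 16) = arctan(0.17/16) = 0.61°
∠(j0.17 + 230) = arctan(0.17/230) = 0.04°
∠(j0.17 + 1200) = arctan(0.17/1200) = 0.01°
∠H(j0.17) = 4.05° + 0.41° − (1.91° + 0.61° + 0.04° + 0.01°) = 1.89°

1.9 deg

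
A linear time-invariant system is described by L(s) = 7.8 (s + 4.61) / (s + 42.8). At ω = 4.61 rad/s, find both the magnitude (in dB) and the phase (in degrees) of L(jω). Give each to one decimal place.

|L| = 1.4 dB, ∠L = 38.9°

|j4.61 + 4.61| = √(4.61² + 4.61²) = 6.52
|j4.61 + 42.8| = √(4.61² + 42.8²) = 43.05
|L(j4.61)| = 7.8 × 6.52 / 43.05 = 1.1813
20 log₁₀(1.1813) = 1.45 dB
∠(j4.61 + 4.61) = arctan(4.61/4.61) = 45.00°
∠(j4.61 + 42.8) = arctan(4.61/42.8) = 6.15°
∠L(j4.61) = 45.00° − 6.15° = 38.85°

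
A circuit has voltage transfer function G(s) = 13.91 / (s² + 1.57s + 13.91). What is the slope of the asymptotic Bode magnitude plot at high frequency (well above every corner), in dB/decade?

-40 dB/decade

With 0 zeros and 2 poles, the high-frequency asymptotic slope is 20 × (0 − 2) = -40 dB/decade.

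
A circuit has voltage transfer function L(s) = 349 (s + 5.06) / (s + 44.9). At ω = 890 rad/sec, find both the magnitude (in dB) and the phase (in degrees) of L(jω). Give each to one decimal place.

|j890 + 5.06| = √(890² + 5.06²) = 890
|j890 + 44.9| = √(890² + 44.9²) = 891.1
|L(j890)| = 349 × 890 / 891.1 = 348.56
20 log₁₀(348.56) = 50.85 dB
∠(j890 + 5.06) = arctan(890/5.06) = 89.67°
∠(j890 + 44.9) = arctan(890/44.9) = 87.11°
∠L(j890) = 89.67° − 87.11° = 2.56°

|L| = 50.8 dB, ∠L = 2.6 deg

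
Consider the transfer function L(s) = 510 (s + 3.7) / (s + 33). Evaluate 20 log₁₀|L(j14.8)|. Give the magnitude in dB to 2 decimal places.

46.65 dB

|j14.8 + 3.7| = √(14.8² + 3.7²) = 15.26
|j14.8 + 33| = √(14.8² + 33²) = 36.17
|L(j14.8)| = 510 × 15.26 / 36.17 = 215.12
20 log₁₀(215.12) = 46.654 dB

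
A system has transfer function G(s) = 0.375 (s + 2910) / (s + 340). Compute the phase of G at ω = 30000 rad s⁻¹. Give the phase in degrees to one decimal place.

∠(j30000 + 2910) = arctan(30000/2910) = 84.46°
∠(j30000 + 340) = arctan(30000/340) = 89.35°
∠G(j30000) = 84.46° − 89.35° = -4.89°

-4.9 deg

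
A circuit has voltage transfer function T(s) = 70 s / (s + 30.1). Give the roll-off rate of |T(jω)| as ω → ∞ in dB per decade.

0 dB/decade

With 1 zero and 1 pole, the high-frequency asymptotic slope is 20 × (1 − 1) = 0 dB/decade.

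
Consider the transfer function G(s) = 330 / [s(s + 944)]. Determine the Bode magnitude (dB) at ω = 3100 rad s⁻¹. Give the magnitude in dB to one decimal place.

|j3100 + 944| = √(3100² + 944²) = 3241
|j3100| = 3100
|G(j3100)| = 330 / (3241 × 3100) = 3.285e-05
20 log₁₀(3.285e-05) = -89.67 dB

-89.7 dB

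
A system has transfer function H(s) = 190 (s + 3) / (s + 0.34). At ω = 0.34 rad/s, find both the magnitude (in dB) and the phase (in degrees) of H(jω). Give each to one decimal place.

|j0.34 + 3| = √(0.34² + 3²) = 3.019
|j0.34 + 0.34| = √(0.34² + 0.34²) = 0.4808
|H(j0.34)| = 190 × 3.019 / 0.4808 = 1193
20 log₁₀(1193) = 61.53 dB
∠(j0.34 + 3) = arctan(0.34/3) = 6.47°
∠(j0.34 + 0.34) = arctan(0.34/0.34) = 45.00°
∠H(j0.34) = 6.47° − 45.00° = -38.53°

|H| = 61.5 dB, ∠H = -38.5°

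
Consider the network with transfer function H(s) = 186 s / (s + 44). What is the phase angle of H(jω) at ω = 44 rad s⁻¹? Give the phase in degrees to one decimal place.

45.0°

∠(j44) = 90.00°
∠(j44 + 44) = arctan(44/44) = 45.00°
∠H(j44) = 90.00° − 45.00° = 45.00°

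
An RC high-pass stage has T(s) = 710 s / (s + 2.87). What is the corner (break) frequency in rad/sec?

The single real pole at s = −2.87 gives a corner at ω = 2.87 rad/sec.

2.87 rad/sec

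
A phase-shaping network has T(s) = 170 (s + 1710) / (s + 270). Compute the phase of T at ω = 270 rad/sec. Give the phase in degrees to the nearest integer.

∠(j270 + 1710) = arctan(270/1710) = 8.97°
∠(j270 + 270) = arctan(270/270) = 45.00°
∠T(j270) = 8.97° − 45.00° = -36.03°

-36 deg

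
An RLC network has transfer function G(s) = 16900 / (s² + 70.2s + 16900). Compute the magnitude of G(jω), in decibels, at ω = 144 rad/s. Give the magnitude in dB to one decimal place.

3.9 dB

|(j144)² + 70.2(j144) + 16900| = |-3836 + j10109| = 1.081e+04
|G(j144)| = 16900 / 1.081e+04 = 1.5631
20 log₁₀(1.5631) = 3.88 dB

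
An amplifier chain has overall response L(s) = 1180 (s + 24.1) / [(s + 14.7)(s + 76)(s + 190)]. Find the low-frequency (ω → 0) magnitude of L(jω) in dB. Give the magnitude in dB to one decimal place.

L(0) = 1180 × 24.1 / (14.7 × 76 × 190) = 0.13397
20 log₁₀(0.13397) = -17.46 dB

-17.5 dB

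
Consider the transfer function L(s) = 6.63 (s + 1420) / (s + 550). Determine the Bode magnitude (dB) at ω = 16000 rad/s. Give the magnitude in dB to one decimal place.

|j16000 + 1420| = √(16000² + 1420²) = 1.606e+04
|j16000 + 550| = √(16000² + 550²) = 1.601e+04
|L(j16000)| = 6.63 × 1.606e+04 / 1.601e+04 = 6.6521
20 log₁₀(6.6521) = 16.46 dB

16.5 dB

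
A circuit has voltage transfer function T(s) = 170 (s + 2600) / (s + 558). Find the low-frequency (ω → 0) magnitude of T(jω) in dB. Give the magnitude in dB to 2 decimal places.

57.98 dB

T(0) = 170 × 2600 / 558 = 792.11
20 log₁₀(792.11) = 57.976 dB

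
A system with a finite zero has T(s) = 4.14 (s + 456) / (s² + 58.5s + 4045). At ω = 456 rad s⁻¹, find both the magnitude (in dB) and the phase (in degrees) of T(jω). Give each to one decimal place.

|j456 + 456| = √(456² + 456²) = 644.9
|(j456)² + 58.5(j456) + 4045| = |-2.0389e+05 + j26676| = 2.056e+05
|T(j456)| = 4.14 × 644.9 / 2.056e+05 = 0.012984
20 log₁₀(0.012984) = -37.73 dB
∠(j456 + 456) = arctan(456/456) = 45.00°
∠[(j456)² + 58.5(j456) + 4045] = ∠[-2.0389e+05 + j26676] = 172.55°
∠T(j456) = 45.00° − 172.55° = -127.55°

|T| = -37.7 dB, ∠T = -127.5°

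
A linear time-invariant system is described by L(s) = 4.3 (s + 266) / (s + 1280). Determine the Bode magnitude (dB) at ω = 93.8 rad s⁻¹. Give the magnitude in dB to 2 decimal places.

-0.49 dB

|j93.8 + 266| = √(93.8² + 266²) = 282.1
|j93.8 + 1280| = √(93.8² + 1280²) = 1283
|L(j93.8)| = 4.3 × 282.1 / 1283 = 0.94499
20 log₁₀(0.94499) = -0.491 dB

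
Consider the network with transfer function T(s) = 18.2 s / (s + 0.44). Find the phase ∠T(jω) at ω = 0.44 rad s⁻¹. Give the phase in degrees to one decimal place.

45.0°

∠(j0.44) = 90.00°
∠(j0.44 + 0.44) = arctan(0.44/0.44) = 45.00°
∠T(j0.44) = 90.00° − 45.00° = 45.00°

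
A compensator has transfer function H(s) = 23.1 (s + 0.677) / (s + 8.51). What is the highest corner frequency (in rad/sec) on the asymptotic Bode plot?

8.51 rad/sec

Break frequencies occur at each pole and zero magnitude: 0.677 rad/sec, 8.51 rad/sec.
The highest is 8.51 rad/sec.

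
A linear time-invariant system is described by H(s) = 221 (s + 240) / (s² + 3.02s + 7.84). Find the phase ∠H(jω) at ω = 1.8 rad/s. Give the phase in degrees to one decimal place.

-49.3°

∠(j1.8 + 240) = arctan(1.8/240) = 0.43°
∠[(j1.8)² + 3.02(j1.8) + 7.84] = ∠[4.6 + j5.436] = 49.76°
∠H(j1.8) = 0.43° − 49.76° = -49.33°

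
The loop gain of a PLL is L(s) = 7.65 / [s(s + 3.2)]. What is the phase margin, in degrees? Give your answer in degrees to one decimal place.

57.7°

Gain crossover: |L(jω)| = 1 at ω ≈ 2.02 rad/sec.
∠L(j2.02) = −90° − arctan(2.02/3.2) ≈ -122.28°
PM = 180° + (-122.28°) = 57.72°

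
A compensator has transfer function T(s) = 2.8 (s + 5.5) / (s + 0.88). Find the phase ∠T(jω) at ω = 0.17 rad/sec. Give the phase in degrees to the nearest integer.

-9°

∠(j0.17 + 5.5) = arctan(0.17/5.5) = 1.77°
∠(j0.17 + 0.88) = arctan(0.17/0.88) = 10.93°
∠T(j0.17) = 1.77° − 10.93° = -9.16°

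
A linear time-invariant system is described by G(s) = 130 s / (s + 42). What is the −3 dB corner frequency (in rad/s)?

For a single-pole high-pass, the −3 dB point is at the pole: ω = 42 rad/s.

42 rad/s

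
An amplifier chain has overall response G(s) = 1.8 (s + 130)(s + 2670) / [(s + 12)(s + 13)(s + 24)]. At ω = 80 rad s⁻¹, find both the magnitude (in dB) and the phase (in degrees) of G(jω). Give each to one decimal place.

|G| = 2.5 dB, ∠G = -202.2°

|j80 + 130| = √(80² + 130²) = 152.6
|j80 + 2670| = √(80² + 2670²) = 2671
|j80 + 12| = √(80² + 12²) = 80.89
|j80 + 13| = √(80² + 13²) = 81.05
|j80 + 24| = √(80² + 24²) = 83.52
|G(j80)| = 1.8 × 152.6 × 2671 / (80.89 × 81.05 × 83.52) = 1.3402
20 log₁₀(1.3402) = 2.54 dB
∠(j80 + 130) = arctan(80/130) = 31.61°
∠(j80 + 2670) = arctan(80/2670) = 1.72°
∠(j80 + 12) = arctan(80/12) = 81.47°
∠(j80 + 13) = arctan(80/13) = 80.77°
∠(j80 + 24) = arctan(80/24) = 73.30°
∠G(j80) = 31.61° + 1.72° − (81.47° + 80.77° + 73.30°) = -202.22°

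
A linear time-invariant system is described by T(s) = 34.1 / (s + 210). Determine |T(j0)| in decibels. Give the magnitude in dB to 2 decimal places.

T(0) = 34.1 / 210 = 0.16238
20 log₁₀(0.16238) = -15.789 dB

-15.79 dB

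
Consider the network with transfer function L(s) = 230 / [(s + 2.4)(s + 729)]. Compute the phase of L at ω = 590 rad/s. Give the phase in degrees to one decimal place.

∠(j590 + 2.4) = arctan(590/2.4) = 89.77°
∠(j590 + 729) = arctan(590/729) = 38.98°
∠L(j590) = − (89.77° + 38.98°) = -128.75°

-128.8°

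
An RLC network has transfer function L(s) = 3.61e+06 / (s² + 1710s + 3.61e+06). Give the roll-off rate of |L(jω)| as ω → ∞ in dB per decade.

-40 dB/decade

With 0 zeros and 2 poles, the high-frequency asymptotic slope is 20 × (0 − 2) = -40 dB/decade.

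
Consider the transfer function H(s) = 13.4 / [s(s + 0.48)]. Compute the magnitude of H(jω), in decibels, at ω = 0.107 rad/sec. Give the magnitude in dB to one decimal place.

48.1 dB

|j0.107 + 0.48| = √(0.107² + 0.48²) = 0.4918
|j0.107| = 0.107
|H(j0.107)| = 13.4 / (0.4918 × 0.107) = 254.65
20 log₁₀(254.65) = 48.12 dB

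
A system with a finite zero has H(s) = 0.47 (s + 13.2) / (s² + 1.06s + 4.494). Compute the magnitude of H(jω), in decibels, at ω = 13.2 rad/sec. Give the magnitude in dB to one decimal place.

|j13.2 + 13.2| = √(13.2² + 13.2²) = 18.67
|(j13.2)² + 1.06(j13.2) + 4.494| = |-169.75 + j13.992| = 170.3
|H(j13.2)| = 0.47 × 18.67 / 170.3 = 0.051513
20 log₁₀(0.051513) = -25.76 dB

-25.8 dB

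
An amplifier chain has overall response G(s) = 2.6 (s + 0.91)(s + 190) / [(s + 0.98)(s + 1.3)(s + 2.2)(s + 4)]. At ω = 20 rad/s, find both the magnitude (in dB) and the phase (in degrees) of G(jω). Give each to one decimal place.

|G| = -24.4 dB, ∠G = -242.5 deg

|j20 + 0.91| = √(20² + 0.91²) = 20.02
|j20 + 190| = √(20² + 190²) = 191
|j20 + 0.98| = √(20² + 0.98²) = 20.02
|j20 + 1.3| = √(20² + 1.3²) = 20.04
|j20 + 2.2| = √(20² + 2.2²) = 20.12
|j20 + 4| = √(20² + 4²) = 20.4
|G(j20)| = 2.6 × 20.02 × 191 / (20.02 × 20.04 × 20.12 × 20.4) = 0.060383
20 log₁₀(0.060383) = -24.38 dB
∠(j20 + 0.91) = arctan(20/0.91) = 87.39°
∠(j20 + 190) = arctan(20/190) = 6.01°
∠(j20 + 0.98) = arctan(20/0.98) = 87.19°
∠(j20 + 1.3) = arctan(20/1.3) = 86.28°
∠(j20 + 2.2) = arctan(20/2.2) = 83.72°
∠(j20 + 4) = arctan(20/4) = 78.69°
∠G(j20) = 87.39° + 6.01° − (87.19° + 86.28° + 83.72° + 78.69°) = -242.48°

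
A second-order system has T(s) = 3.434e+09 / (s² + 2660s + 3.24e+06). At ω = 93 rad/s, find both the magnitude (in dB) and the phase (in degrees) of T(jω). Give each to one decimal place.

|T| = 60.5 dB, ∠T = -4.4 deg

|(j93)² + 2660(j93) + 3.24e+06| = |3.2314e+06 + j2.4738e+05| = 3.241e+06
|T(j93)| = 3.434e+09 / 3.241e+06 = 1059.6
20 log₁₀(1059.6) = 60.50 dB
∠[(j93)² + 2660(j93) + 3.24e+06] = ∠[3.2314e+06 + j2.4738e+05] = 4.38°
∠T(j93) = −4.38° = -4.38°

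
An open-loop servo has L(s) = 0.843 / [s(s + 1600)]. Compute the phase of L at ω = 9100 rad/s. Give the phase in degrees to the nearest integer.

-170°

∠(j9100 + 1600) = arctan(9100/1600) = 80.03°
∠(j9100) = 90.00°
∠L(j9100) = − (80.03° + 90.00°) = -170.03°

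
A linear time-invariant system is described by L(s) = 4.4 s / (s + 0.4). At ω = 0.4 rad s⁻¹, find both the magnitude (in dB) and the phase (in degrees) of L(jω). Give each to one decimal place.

|j0.4| = 0.4
|j0.4 + 0.4| = √(0.4² + 0.4²) = 0.5657
|L(j0.4)| = 4.4 × 0.4 / 0.5657 = 3.1113
20 log₁₀(3.1113) = 9.86 dB
∠(j0.4) = 90.00°
∠(j0.4 + 0.4) = arctan(0.4/0.4) = 45.00°
∠L(j0.4) = 90.00° − 45.00° = 45.00°

|L| = 9.9 dB, ∠L = 45.0 deg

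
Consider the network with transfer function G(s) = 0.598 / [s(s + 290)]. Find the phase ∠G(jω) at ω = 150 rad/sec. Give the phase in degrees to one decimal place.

-117.3°

∠(j150 + 290) = arctan(150/290) = 27.35°
∠(j150) = 90.00°
∠G(j150) = − (27.35° + 90.00°) = -117.35°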